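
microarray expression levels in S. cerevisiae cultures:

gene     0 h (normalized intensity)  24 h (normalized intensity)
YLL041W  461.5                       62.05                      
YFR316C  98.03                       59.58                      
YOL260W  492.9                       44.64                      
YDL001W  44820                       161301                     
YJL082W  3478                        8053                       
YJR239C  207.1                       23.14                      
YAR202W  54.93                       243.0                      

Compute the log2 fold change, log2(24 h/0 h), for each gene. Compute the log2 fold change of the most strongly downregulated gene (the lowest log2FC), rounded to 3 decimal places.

log2(62.05/461.5) = -2.895  (YLL041W)
log2(59.58/98.03) = -0.718  (YFR316C)
log2(44.64/492.9) = -3.465  (YOL260W)
log2(161301/44820) = 1.848  (YDL001W)
log2(8053/3478) = 1.211  (YJL082W)
log2(23.14/207.1) = -3.162  (YJR239C)
log2(243.0/54.93) = 2.145  (YAR202W)
YOL260W is most strongly downregulated.

-3.465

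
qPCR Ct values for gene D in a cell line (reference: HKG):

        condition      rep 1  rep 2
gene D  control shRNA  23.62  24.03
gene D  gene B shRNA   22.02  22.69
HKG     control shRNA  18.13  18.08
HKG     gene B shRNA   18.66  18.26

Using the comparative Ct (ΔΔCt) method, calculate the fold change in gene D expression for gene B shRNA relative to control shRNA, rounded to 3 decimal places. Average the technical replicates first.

3.543

Mean Ct: gene D control shRNA 23.825; gene D gene B shRNA 22.355; HKG control shRNA 18.105; HKG gene B shRNA 18.460
ΔCt(control shRNA) = 23.825 − 18.105 = 5.720
ΔCt(gene B shRNA) = 22.355 − 18.460 = 3.895
ΔΔCt = 3.895 − 5.720 = -1.825
Fold change = 2^(−(-1.825)) = 2^1.825 = 3.5431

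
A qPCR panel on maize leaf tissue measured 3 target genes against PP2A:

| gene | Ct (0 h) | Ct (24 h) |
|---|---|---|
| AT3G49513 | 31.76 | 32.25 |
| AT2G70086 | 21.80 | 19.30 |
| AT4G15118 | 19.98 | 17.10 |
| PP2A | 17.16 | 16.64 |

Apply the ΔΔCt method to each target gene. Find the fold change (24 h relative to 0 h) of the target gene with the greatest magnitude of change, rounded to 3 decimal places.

5.134

AT3G49513: ΔΔCt = (32.25−16.64) − (31.76−17.16) = 15.61 − 14.60 = 1.01; fold change = 2^-1.01 = 0.497
AT2G70086: ΔΔCt = (19.30−16.64) − (21.80−17.16) = 2.66 − 4.64 = -1.98; fold change = 2^1.98 = 3.945
AT4G15118: ΔΔCt = (17.10−16.64) − (19.98−17.16) = 0.46 − 2.82 = -2.36; fold change = 2^2.36 = 5.134
AT4G15118 has the largest |ΔΔCt| = 2.36.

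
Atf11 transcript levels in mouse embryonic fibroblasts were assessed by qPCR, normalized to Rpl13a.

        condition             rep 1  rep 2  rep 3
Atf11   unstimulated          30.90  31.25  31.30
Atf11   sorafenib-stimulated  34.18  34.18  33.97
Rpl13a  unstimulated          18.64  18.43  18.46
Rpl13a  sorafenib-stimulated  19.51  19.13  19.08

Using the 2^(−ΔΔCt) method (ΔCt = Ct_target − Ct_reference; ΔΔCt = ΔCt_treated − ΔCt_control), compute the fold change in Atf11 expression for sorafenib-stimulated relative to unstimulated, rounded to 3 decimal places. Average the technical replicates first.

0.213

Mean Ct: Atf11 unstimulated 31.150; Atf11 sorafenib-stimulated 34.110; Rpl13a unstimulated 18.510; Rpl13a sorafenib-stimulated 19.240
ΔCt(unstimulated) = 31.150 − 18.510 = 12.640
ΔCt(sorafenib-stimulated) = 34.110 − 19.240 = 14.870
ΔΔCt = 14.870 − 12.640 = 2.230
Fold change = 2^(−2.230) = 0.2132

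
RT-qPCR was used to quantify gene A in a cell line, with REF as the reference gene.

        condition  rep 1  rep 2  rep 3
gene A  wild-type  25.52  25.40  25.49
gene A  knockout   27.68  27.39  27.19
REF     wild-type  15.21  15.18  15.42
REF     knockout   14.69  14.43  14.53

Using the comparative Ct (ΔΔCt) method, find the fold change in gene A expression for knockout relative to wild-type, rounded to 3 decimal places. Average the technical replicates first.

0.157

Mean Ct: gene A wild-type 25.470; gene A knockout 27.420; REF wild-type 15.270; REF knockout 14.550
ΔCt(wild-type) = 25.470 − 15.270 = 10.200
ΔCt(knockout) = 27.420 − 14.550 = 12.870
ΔΔCt = 12.870 − 10.200 = 2.670
Fold change = 2^(−2.670) = 0.1571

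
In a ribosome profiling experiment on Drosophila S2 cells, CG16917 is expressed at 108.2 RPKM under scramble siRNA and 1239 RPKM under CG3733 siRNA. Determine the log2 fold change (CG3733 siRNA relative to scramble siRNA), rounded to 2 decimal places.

Fold change = 1239 / 108.2 = 11.4510
log2(11.4510) = 3.517

3.52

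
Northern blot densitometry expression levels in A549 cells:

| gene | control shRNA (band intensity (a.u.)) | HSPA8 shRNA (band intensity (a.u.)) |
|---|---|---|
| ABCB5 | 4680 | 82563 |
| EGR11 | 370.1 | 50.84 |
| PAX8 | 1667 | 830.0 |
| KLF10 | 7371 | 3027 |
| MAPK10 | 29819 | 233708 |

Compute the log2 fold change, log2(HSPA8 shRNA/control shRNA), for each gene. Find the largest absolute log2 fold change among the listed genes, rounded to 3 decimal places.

log2(82563/4680) = 4.141  (ABCB5)
log2(50.84/370.1) = -2.864  (EGR11)
log2(830.0/1667) = -1.006  (PAX8)
log2(3027/7371) = -1.284  (KLF10)
log2(233708/29819) = 2.970  (MAPK10)
The largest magnitude belongs to ABCB5.

4.141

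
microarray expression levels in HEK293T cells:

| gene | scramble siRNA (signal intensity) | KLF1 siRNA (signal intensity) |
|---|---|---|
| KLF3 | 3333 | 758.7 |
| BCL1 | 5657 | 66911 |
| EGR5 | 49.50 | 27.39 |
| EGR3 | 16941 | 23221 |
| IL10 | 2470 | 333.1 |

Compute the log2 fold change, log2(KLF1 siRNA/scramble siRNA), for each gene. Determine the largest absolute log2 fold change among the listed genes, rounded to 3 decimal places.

3.564

log2(758.7/3333) = -2.135  (KLF3)
log2(66911/5657) = 3.564  (BCL1)
log2(27.39/49.50) = -0.854  (EGR5)
log2(23221/16941) = 0.455  (EGR3)
log2(333.1/2470) = -2.890  (IL10)
The largest magnitude belongs to BCL1.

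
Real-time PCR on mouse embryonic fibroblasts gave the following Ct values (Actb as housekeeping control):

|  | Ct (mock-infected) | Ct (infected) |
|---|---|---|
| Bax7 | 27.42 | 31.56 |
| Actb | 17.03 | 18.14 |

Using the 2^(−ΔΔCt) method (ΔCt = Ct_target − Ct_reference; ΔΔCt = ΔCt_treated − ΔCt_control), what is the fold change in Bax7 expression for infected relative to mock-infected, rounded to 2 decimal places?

ΔCt(mock-infected) = 27.420 − 17.030 = 10.390
ΔCt(infected) = 31.560 − 18.140 = 13.420
ΔΔCt = 13.420 − 10.390 = 3.030
Fold change = 2^(−3.030) = 0.122

0.12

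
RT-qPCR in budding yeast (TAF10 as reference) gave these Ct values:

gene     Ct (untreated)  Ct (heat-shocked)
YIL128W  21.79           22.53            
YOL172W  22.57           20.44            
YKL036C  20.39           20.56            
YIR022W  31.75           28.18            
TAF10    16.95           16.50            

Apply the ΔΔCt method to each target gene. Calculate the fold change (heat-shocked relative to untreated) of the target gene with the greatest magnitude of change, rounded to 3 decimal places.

8.694

YIL128W: ΔΔCt = (22.53−16.50) − (21.79−16.95) = 6.03 − 4.84 = 1.19; fold change = 2^-1.19 = 0.438
YOL172W: ΔΔCt = (20.44−16.50) − (22.57−16.95) = 3.94 − 5.62 = -1.68; fold change = 2^1.68 = 3.204
YKL036C: ΔΔCt = (20.56−16.50) − (20.39−16.95) = 4.06 − 3.44 = 0.62; fold change = 2^-0.62 = 0.651
YIR022W: ΔΔCt = (28.18−16.50) − (31.75−16.95) = 11.68 − 14.80 = -3.12; fold change = 2^3.12 = 8.694
YIR022W has the largest |ΔΔCt| = 3.12.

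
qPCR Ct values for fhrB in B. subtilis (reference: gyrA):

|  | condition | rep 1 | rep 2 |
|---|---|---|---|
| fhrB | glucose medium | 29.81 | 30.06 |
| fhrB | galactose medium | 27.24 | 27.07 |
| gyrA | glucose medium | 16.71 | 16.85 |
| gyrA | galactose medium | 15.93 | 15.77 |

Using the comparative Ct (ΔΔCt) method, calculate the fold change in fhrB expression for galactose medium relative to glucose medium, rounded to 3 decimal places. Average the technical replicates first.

Mean Ct: fhrB glucose medium 29.935; fhrB galactose medium 27.155; gyrA glucose medium 16.780; gyrA galactose medium 15.850
ΔCt(glucose medium) = 29.935 − 16.780 = 13.155
ΔCt(galactose medium) = 27.155 − 15.850 = 11.305
ΔΔCt = 11.305 − 13.155 = -1.850
Fold change = 2^(−(-1.850)) = 2^1.850 = 3.6050

3.605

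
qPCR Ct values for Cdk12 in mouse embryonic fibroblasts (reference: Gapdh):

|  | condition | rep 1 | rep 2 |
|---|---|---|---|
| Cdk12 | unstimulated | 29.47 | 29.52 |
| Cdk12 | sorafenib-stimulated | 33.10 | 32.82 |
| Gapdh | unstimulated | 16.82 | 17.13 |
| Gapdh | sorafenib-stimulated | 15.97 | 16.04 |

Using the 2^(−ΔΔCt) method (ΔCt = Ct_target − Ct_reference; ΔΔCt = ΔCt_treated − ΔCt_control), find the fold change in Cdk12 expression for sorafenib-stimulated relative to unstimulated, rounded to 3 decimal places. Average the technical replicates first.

0.046

Mean Ct: Cdk12 unstimulated 29.495; Cdk12 sorafenib-stimulated 32.960; Gapdh unstimulated 16.975; Gapdh sorafenib-stimulated 16.005
ΔCt(unstimulated) = 29.495 − 16.975 = 12.520
ΔCt(sorafenib-stimulated) = 32.960 − 16.005 = 16.955
ΔΔCt = 16.955 − 12.520 = 4.435
Fold change = 2^(−4.435) = 0.0462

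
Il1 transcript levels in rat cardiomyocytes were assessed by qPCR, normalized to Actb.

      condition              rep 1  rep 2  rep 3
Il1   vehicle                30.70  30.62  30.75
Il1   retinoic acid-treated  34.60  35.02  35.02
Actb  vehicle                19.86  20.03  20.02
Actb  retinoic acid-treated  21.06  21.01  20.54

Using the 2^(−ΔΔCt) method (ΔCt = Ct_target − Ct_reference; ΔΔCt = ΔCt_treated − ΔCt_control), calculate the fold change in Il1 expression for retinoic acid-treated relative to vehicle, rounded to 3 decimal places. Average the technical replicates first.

0.102

Mean Ct: Il1 vehicle 30.690; Il1 retinoic acid-treated 34.880; Actb vehicle 19.970; Actb retinoic acid-treated 20.870
ΔCt(vehicle) = 30.690 − 19.970 = 10.720
ΔCt(retinoic acid-treated) = 34.880 − 20.870 = 14.010
ΔΔCt = 14.010 − 10.720 = 3.290
Fold change = 2^(−3.290) = 0.1022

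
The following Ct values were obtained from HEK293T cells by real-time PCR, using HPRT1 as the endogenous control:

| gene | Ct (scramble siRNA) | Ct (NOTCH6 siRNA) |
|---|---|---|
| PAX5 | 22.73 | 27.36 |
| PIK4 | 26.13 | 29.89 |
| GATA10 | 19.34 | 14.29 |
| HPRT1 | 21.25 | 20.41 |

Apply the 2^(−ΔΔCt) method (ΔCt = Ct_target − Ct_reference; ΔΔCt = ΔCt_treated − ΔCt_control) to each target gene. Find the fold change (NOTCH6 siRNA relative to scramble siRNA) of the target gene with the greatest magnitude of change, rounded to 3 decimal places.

PAX5: ΔΔCt = (27.36−20.41) − (22.73−21.25) = 6.95 − 1.48 = 5.47; fold change = 2^-5.47 = 0.023
PIK4: ΔΔCt = (29.89−20.41) − (26.13−21.25) = 9.48 − 4.88 = 4.60; fold change = 2^-4.60 = 0.041
GATA10: ΔΔCt = (14.29−20.41) − (19.34−21.25) = -6.12 − (-1.91) = -4.21; fold change = 2^4.21 = 18.507
PAX5 has the largest |ΔΔCt| = 5.47.

0.023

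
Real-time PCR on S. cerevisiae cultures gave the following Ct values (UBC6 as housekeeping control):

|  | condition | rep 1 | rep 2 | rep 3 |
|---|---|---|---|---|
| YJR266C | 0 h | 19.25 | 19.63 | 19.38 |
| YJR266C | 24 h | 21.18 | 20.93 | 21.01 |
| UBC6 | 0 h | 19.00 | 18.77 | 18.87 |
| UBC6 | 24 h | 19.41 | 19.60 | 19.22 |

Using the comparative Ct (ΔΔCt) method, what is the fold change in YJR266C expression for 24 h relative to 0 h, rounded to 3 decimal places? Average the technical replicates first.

Mean Ct: YJR266C 0 h 19.420; YJR266C 24 h 21.040; UBC6 0 h 18.880; UBC6 24 h 19.410
ΔCt(0 h) = 19.420 − 18.880 = 0.540
ΔCt(24 h) = 21.040 − 19.410 = 1.630
ΔΔCt = 1.630 − 0.540 = 1.090
Fold change = 2^(−1.090) = 0.4698

0.470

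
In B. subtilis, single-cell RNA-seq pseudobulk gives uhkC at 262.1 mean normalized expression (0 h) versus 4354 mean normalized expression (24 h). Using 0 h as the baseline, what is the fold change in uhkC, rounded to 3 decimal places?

Fold change = 4354 / 262.1 = 16.6120
uhkC is upregulated.

16.612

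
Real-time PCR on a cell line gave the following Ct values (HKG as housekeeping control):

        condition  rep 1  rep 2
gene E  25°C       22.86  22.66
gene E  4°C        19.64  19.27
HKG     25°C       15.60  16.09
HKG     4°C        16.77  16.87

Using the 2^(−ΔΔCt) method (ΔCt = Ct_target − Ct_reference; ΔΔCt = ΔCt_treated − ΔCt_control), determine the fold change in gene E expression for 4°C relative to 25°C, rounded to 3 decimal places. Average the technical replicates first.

Mean Ct: gene E 25°C 22.760; gene E 4°C 19.455; HKG 25°C 15.845; HKG 4°C 16.820
ΔCt(25°C) = 22.760 − 15.845 = 6.915
ΔCt(4°C) = 19.455 − 16.820 = 2.635
ΔΔCt = 2.635 − 6.915 = -4.280
Fold change = 2^(−(-4.280)) = 2^4.280 = 19.4271

19.427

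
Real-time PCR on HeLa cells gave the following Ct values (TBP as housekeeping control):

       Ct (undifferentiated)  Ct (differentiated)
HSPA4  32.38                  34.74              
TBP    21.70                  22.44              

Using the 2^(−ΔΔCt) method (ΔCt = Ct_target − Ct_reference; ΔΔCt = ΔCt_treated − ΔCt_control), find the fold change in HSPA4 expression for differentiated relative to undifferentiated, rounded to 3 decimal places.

0.325

ΔCt(undifferentiated) = 32.380 − 21.700 = 10.680
ΔCt(differentiated) = 34.740 − 22.440 = 12.300
ΔΔCt = 12.300 − 10.680 = 1.620
Fold change = 2^(−1.620) = 0.3253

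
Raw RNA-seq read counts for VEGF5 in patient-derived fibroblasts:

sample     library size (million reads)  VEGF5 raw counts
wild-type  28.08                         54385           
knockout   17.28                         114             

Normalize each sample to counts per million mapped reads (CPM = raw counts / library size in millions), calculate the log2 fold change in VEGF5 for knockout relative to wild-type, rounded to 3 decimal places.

CPM(wild-type) = 54385 / 28.08 = 1936.7877
CPM(knockout) = 114 / 17.28 = 6.5972
Fold change = 6.5972 / 1936.7877 = 0.00341
log2(0.00341) = -8.1976

-8.198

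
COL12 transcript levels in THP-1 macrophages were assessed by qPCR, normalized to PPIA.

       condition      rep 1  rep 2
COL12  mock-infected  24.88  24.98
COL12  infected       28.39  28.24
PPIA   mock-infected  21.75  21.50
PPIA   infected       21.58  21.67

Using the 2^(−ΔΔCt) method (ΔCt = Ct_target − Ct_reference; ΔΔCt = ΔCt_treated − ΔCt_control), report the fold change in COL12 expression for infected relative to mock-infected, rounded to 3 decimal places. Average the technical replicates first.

Mean Ct: COL12 mock-infected 24.930; COL12 infected 28.315; PPIA mock-infected 21.625; PPIA infected 21.625
ΔCt(mock-infected) = 24.930 − 21.625 = 3.305
ΔCt(infected) = 28.315 − 21.625 = 6.690
ΔΔCt = 6.690 − 3.305 = 3.385
Fold change = 2^(−3.385) = 0.0957

0.096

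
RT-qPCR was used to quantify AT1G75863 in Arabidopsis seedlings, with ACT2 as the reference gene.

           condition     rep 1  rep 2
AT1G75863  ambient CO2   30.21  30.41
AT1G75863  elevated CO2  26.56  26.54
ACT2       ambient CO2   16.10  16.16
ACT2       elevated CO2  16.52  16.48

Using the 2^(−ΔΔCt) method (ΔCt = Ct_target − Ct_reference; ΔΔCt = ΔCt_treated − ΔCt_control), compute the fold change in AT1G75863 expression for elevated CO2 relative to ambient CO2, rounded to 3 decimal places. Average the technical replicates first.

17.509

Mean Ct: AT1G75863 ambient CO2 30.310; AT1G75863 elevated CO2 26.550; ACT2 ambient CO2 16.130; ACT2 elevated CO2 16.500
ΔCt(ambient CO2) = 30.310 − 16.130 = 14.180
ΔCt(elevated CO2) = 26.550 − 16.500 = 10.050
ΔΔCt = 10.050 − 14.180 = -4.130
Fold change = 2^(−(-4.130)) = 2^4.130 = 17.5087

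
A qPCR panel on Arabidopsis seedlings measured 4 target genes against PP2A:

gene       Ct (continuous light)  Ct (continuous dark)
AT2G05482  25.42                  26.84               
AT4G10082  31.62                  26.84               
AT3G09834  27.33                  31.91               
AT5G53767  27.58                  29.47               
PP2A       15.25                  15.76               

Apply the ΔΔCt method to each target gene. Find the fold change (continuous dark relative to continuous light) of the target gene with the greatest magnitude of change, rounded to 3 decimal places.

39.124

AT2G05482: ΔΔCt = (26.84−15.76) − (25.42−15.25) = 11.08 − 10.17 = 0.91; fold change = 2^-0.91 = 0.532
AT4G10082: ΔΔCt = (26.84−15.76) − (31.62−15.25) = 11.08 − 16.37 = -5.29; fold change = 2^5.29 = 39.124
AT3G09834: ΔΔCt = (31.91−15.76) − (27.33−15.25) = 16.15 − 12.08 = 4.07; fold change = 2^-4.07 = 0.060
AT5G53767: ΔΔCt = (29.47−15.76) − (27.58−15.25) = 13.71 − 12.33 = 1.38; fold change = 2^-1.38 = 0.384
AT4G10082 has the largest |ΔΔCt| = 5.29.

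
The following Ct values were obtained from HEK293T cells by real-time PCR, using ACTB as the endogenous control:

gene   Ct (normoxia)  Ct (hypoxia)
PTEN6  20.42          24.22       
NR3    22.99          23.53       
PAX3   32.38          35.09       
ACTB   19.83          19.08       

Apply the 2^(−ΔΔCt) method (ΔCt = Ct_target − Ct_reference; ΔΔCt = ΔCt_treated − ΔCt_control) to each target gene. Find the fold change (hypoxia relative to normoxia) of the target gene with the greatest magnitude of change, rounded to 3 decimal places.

PTEN6: ΔΔCt = (24.22−19.08) − (20.42−19.83) = 5.14 − 0.59 = 4.55; fold change = 2^-4.55 = 0.043
NR3: ΔΔCt = (23.53−19.08) − (22.99−19.83) = 4.45 − 3.16 = 1.29; fold change = 2^-1.29 = 0.409
PAX3: ΔΔCt = (35.09−19.08) − (32.38−19.83) = 16.01 − 12.55 = 3.46; fold change = 2^-3.46 = 0.091
PTEN6 has the largest |ΔΔCt| = 4.55.

0.043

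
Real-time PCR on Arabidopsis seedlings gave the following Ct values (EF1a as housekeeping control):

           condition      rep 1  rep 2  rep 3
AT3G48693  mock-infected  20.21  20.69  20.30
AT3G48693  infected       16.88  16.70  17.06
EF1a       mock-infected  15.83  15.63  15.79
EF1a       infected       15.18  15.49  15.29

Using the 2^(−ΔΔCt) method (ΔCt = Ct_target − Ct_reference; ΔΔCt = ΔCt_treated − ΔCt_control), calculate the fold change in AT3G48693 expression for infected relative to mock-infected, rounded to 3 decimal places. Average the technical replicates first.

Mean Ct: AT3G48693 mock-infected 20.400; AT3G48693 infected 16.880; EF1a mock-infected 15.750; EF1a infected 15.320
ΔCt(mock-infected) = 20.400 − 15.750 = 4.650
ΔCt(infected) = 16.880 − 15.320 = 1.560
ΔΔCt = 1.560 − 4.650 = -3.090
Fold change = 2^(−(-3.090)) = 2^3.090 = 8.5150

8.515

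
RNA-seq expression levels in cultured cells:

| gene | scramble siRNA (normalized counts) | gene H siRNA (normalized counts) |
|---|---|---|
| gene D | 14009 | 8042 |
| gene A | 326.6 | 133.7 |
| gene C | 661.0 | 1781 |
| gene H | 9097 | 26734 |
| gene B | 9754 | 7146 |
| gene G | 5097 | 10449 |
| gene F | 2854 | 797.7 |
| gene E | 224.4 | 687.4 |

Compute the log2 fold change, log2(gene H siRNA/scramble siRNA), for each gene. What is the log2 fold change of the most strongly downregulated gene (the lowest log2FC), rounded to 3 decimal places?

-1.839

log2(8042/14009) = -0.801  (gene D)
log2(133.7/326.6) = -1.289  (gene A)
log2(1781/661.0) = 1.430  (gene C)
log2(26734/9097) = 1.555  (gene H)
log2(7146/9754) = -0.449  (gene B)
log2(10449/5097) = 1.036  (gene G)
log2(797.7/2854) = -1.839  (gene F)
log2(687.4/224.4) = 1.615  (gene E)
gene F is most strongly downregulated.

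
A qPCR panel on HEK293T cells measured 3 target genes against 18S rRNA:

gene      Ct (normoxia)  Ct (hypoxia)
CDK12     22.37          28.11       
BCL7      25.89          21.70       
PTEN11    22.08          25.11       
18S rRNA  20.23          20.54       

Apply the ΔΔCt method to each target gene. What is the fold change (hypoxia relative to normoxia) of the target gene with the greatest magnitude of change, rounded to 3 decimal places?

CDK12: ΔΔCt = (28.11−20.54) − (22.37−20.23) = 7.57 − 2.14 = 5.43; fold change = 2^-5.43 = 0.023
BCL7: ΔΔCt = (21.70−20.54) − (25.89−20.23) = 1.16 − 5.66 = -4.50; fold change = 2^4.50 = 22.627
PTEN11: ΔΔCt = (25.11−20.54) − (22.08−20.23) = 4.57 − 1.85 = 2.72; fold change = 2^-2.72 = 0.152
CDK12 has the largest |ΔΔCt| = 5.43.

0.023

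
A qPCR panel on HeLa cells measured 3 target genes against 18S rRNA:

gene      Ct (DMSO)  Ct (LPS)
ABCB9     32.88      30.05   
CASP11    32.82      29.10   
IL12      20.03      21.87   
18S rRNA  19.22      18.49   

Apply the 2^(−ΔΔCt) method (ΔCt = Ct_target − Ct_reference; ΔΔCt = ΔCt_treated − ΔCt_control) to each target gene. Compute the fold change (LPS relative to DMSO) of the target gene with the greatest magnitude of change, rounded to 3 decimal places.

ABCB9: ΔΔCt = (30.05−18.49) − (32.88−19.22) = 11.56 − 13.66 = -2.10; fold change = 2^2.10 = 4.287
CASP11: ΔΔCt = (29.10−18.49) − (32.82−19.22) = 10.61 − 13.60 = -2.99; fold change = 2^2.99 = 7.945
IL12: ΔΔCt = (21.87−18.49) − (20.03−19.22) = 3.38 − 0.81 = 2.57; fold change = 2^-2.57 = 0.168
CASP11 has the largest |ΔΔCt| = 2.99.

7.945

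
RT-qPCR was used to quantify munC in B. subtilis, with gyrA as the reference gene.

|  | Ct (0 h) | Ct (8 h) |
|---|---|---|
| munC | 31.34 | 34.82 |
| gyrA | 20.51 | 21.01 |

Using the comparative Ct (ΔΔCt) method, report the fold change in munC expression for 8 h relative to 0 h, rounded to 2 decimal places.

0.13

ΔCt(0 h) = 31.340 − 20.510 = 10.830
ΔCt(8 h) = 34.820 − 21.010 = 13.810
ΔΔCt = 13.810 − 10.830 = 2.980
Fold change = 2^(−2.980) = 0.127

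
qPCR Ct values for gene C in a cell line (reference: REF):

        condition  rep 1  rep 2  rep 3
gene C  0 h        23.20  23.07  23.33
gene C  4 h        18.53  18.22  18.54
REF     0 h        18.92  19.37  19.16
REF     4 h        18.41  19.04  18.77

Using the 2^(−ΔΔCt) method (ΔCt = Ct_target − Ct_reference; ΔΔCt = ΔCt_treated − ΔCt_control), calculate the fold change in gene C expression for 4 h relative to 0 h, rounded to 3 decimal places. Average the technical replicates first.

Mean Ct: gene C 0 h 23.200; gene C 4 h 18.430; REF 0 h 19.150; REF 4 h 18.740
ΔCt(0 h) = 23.200 − 19.150 = 4.050
ΔCt(4 h) = 18.430 − 18.740 = -0.310
ΔΔCt = -0.310 − 4.050 = -4.360
Fold change = 2^(−(-4.360)) = 2^4.360 = 20.5348

20.535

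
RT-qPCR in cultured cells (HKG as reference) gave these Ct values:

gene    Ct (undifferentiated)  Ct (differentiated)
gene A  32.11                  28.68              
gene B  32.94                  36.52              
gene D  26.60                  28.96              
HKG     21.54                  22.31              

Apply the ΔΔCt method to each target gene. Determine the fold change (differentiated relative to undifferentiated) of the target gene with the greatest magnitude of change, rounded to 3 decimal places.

gene A: ΔΔCt = (28.68−22.31) − (32.11−21.54) = 6.37 − 10.57 = -4.20; fold change = 2^4.20 = 18.379
gene B: ΔΔCt = (36.52−22.31) − (32.94−21.54) = 14.21 − 11.40 = 2.81; fold change = 2^-2.81 = 0.143
gene D: ΔΔCt = (28.96−22.31) − (26.60−21.54) = 6.65 − 5.06 = 1.59; fold change = 2^-1.59 = 0.332
gene A has the largest |ΔΔCt| = 4.20.

18.379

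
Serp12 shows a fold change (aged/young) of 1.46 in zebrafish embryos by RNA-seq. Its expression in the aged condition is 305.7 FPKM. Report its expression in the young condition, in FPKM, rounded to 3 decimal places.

209.384

young expression = 305.7 / 1.46 = 209.384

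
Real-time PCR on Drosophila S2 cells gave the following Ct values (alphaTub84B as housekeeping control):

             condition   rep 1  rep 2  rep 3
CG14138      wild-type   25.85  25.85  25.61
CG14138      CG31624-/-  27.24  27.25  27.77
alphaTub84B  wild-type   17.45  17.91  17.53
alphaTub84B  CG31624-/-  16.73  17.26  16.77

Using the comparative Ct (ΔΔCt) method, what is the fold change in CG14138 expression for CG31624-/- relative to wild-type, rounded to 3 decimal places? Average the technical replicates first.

0.195

Mean Ct: CG14138 wild-type 25.770; CG14138 CG31624-/- 27.420; alphaTub84B wild-type 17.630; alphaTub84B CG31624-/- 16.920
ΔCt(wild-type) = 25.770 − 17.630 = 8.140
ΔCt(CG31624-/-) = 27.420 − 16.920 = 10.500
ΔΔCt = 10.500 − 8.140 = 2.360
Fold change = 2^(−2.360) = 0.1948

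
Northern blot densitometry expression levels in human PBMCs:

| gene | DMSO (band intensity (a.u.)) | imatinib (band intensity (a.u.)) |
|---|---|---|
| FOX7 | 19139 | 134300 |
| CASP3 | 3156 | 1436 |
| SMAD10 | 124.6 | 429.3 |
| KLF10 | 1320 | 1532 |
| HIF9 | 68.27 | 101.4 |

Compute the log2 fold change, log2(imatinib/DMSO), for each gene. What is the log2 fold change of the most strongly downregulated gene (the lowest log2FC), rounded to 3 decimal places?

-1.136

log2(134300/19139) = 2.811  (FOX7)
log2(1436/3156) = -1.136  (CASP3)
log2(429.3/124.6) = 1.785  (SMAD10)
log2(1532/1320) = 0.215  (KLF10)
log2(101.4/68.27) = 0.571  (HIF9)
CASP3 is most strongly downregulated.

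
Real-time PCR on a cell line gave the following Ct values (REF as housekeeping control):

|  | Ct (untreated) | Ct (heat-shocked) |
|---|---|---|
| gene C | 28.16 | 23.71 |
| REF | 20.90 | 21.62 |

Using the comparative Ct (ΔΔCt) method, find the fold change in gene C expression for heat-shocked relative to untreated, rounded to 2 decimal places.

ΔCt(untreated) = 28.160 − 20.900 = 7.260
ΔCt(heat-shocked) = 23.710 − 21.620 = 2.090
ΔΔCt = 2.090 − 7.260 = -5.170
Fold change = 2^(−(-5.170)) = 2^5.170 = 36.002

36.00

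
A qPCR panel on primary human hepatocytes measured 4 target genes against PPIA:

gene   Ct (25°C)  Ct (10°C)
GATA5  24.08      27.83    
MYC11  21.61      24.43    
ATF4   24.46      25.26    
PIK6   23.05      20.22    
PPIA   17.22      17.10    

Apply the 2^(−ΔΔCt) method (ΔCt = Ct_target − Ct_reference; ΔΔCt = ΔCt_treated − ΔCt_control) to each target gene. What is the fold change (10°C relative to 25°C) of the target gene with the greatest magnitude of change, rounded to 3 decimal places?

0.068

GATA5: ΔΔCt = (27.83−17.10) − (24.08−17.22) = 10.73 − 6.86 = 3.87; fold change = 2^-3.87 = 0.068
MYC11: ΔΔCt = (24.43−17.10) − (21.61−17.22) = 7.33 − 4.39 = 2.94; fold change = 2^-2.94 = 0.130
ATF4: ΔΔCt = (25.26−17.10) − (24.46−17.22) = 8.16 − 7.24 = 0.92; fold change = 2^-0.92 = 0.529
PIK6: ΔΔCt = (20.22−17.10) − (23.05−17.22) = 3.12 − 5.83 = -2.71; fold change = 2^2.71 = 6.543
GATA5 has the largest |ΔΔCt| = 3.87.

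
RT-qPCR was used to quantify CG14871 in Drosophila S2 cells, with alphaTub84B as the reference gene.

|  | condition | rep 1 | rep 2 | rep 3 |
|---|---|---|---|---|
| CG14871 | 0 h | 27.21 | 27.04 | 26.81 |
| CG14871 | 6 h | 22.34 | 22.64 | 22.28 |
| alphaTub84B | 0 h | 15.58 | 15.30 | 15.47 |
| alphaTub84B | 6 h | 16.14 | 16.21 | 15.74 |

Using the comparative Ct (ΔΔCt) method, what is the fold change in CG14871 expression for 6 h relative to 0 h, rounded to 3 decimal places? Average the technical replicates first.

36.252

Mean Ct: CG14871 0 h 27.020; CG14871 6 h 22.420; alphaTub84B 0 h 15.450; alphaTub84B 6 h 16.030
ΔCt(0 h) = 27.020 − 15.450 = 11.570
ΔCt(6 h) = 22.420 − 16.030 = 6.390
ΔΔCt = 6.390 − 11.570 = -5.180
Fold change = 2^(−(-5.180)) = 2^5.180 = 36.2523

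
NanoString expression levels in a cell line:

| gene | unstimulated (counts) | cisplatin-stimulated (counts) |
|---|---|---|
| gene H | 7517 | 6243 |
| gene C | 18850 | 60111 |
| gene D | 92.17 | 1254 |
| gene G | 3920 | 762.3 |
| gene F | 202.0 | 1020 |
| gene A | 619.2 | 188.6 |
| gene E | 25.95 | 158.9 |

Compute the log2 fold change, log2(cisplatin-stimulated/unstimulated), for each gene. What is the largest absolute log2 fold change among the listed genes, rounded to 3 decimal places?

log2(6243/7517) = -0.268  (gene H)
log2(60111/18850) = 1.673  (gene C)
log2(1254/92.17) = 3.766  (gene D)
log2(762.3/3920) = -2.362  (gene G)
log2(1020/202.0) = 2.336  (gene F)
log2(188.6/619.2) = -1.715  (gene A)
log2(158.9/25.95) = 2.614  (gene E)
The largest magnitude belongs to gene D.

3.766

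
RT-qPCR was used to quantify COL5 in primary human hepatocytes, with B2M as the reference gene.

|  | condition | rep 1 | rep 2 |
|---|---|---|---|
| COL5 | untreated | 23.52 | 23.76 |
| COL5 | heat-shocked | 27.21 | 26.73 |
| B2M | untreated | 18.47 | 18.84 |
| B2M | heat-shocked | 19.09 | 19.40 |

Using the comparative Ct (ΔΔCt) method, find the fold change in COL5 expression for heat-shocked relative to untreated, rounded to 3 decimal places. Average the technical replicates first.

Mean Ct: COL5 untreated 23.640; COL5 heat-shocked 26.970; B2M untreated 18.655; B2M heat-shocked 19.245
ΔCt(untreated) = 23.640 − 18.655 = 4.985
ΔCt(heat-shocked) = 26.970 − 19.245 = 7.725
ΔΔCt = 7.725 − 4.985 = 2.740
Fold change = 2^(−2.740) = 0.1497

0.150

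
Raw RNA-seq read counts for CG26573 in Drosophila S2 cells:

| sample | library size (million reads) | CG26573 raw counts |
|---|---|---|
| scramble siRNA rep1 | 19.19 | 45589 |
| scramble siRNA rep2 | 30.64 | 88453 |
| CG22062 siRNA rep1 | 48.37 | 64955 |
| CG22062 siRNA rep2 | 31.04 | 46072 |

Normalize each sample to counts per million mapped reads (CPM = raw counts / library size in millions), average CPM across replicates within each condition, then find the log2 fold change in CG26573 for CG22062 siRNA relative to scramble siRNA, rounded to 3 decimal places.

CPM(scramble siRNA rep1) = 45589 / 19.19 = 2375.6644
CPM(scramble siRNA rep2) = 88453 / 30.64 = 2886.8473
CPM(CG22062 siRNA rep1) = 64955 / 48.37 = 1342.8778
CPM(CG22062 siRNA rep2) = 46072 / 31.04 = 1484.2784
mean CPM(scramble siRNA) = 2631.2558; mean CPM(CG22062 siRNA) = 1413.5781
Fold change = 1413.5781 / 2631.2558 = 0.53723
log2(0.53723) = -0.8964

-0.896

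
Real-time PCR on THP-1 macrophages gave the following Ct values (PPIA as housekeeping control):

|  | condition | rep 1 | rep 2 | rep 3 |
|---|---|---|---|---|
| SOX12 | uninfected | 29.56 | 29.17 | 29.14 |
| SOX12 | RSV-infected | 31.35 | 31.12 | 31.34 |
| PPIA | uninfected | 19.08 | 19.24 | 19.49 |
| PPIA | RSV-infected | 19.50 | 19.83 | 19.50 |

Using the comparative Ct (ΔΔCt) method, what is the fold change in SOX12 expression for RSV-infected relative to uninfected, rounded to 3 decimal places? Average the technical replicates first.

0.321

Mean Ct: SOX12 uninfected 29.290; SOX12 RSV-infected 31.270; PPIA uninfected 19.270; PPIA RSV-infected 19.610
ΔCt(uninfected) = 29.290 − 19.270 = 10.020
ΔCt(RSV-infected) = 31.270 − 19.610 = 11.660
ΔΔCt = 11.660 − 10.020 = 1.640
Fold change = 2^(−1.640) = 0.3209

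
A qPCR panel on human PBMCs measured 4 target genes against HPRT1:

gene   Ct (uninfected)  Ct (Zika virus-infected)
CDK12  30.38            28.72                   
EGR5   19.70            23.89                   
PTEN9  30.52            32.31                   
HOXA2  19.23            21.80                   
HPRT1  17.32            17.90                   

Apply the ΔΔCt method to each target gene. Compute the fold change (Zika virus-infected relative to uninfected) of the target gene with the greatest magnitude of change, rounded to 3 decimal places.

0.082

CDK12: ΔΔCt = (28.72−17.90) − (30.38−17.32) = 10.82 − 13.06 = -2.24; fold change = 2^2.24 = 4.724
EGR5: ΔΔCt = (23.89−17.90) − (19.70−17.32) = 5.99 − 2.38 = 3.61; fold change = 2^-3.61 = 0.082
PTEN9: ΔΔCt = (32.31−17.90) − (30.52−17.32) = 14.41 − 13.20 = 1.21; fold change = 2^-1.21 = 0.432
HOXA2: ΔΔCt = (21.80−17.90) − (19.23−17.32) = 3.90 − 1.91 = 1.99; fold change = 2^-1.99 = 0.252
EGR5 has the largest |ΔΔCt| = 3.61.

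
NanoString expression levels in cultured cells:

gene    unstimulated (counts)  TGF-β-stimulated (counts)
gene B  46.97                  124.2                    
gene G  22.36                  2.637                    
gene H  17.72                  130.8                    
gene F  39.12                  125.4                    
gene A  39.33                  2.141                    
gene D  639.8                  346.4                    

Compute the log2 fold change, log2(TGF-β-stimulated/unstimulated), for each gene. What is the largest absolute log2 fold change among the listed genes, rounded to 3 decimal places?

log2(124.2/46.97) = 1.403  (gene B)
log2(2.637/22.36) = -3.084  (gene G)
log2(130.8/17.72) = 2.884  (gene H)
log2(125.4/39.12) = 1.681  (gene F)
log2(2.141/39.33) = -4.199  (gene A)
log2(346.4/639.8) = -0.885  (gene D)
The largest magnitude belongs to gene A.

4.199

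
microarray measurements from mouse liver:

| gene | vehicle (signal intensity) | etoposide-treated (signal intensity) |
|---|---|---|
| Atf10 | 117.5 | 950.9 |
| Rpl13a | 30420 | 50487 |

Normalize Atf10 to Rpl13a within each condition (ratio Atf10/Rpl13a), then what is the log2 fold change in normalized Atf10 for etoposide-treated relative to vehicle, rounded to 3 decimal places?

2.286

Atf10/Rpl13a (vehicle) = 117.5 / 30420 = 0.0038626
Atf10/Rpl13a (etoposide-treated) = 950.9 / 50487 = 0.018835
Fold change = 0.018835 / 0.0038626 = 4.8761
log2(4.8761) = 2.2857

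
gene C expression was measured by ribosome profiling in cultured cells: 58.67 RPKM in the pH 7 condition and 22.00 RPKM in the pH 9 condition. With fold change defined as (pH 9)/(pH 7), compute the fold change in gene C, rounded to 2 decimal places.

0.37

Fold change = 22.00 / 58.67 = 0.375
gene C is downregulated.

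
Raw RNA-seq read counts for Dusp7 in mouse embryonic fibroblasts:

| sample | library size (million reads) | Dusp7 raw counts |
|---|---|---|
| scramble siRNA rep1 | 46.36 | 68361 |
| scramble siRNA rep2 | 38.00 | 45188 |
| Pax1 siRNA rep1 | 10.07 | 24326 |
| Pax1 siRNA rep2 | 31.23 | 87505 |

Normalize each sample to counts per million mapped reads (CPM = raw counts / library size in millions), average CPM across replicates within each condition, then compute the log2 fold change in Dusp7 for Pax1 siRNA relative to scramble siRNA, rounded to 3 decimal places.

CPM(scramble siRNA rep1) = 68361 / 46.36 = 1474.5686
CPM(scramble siRNA rep2) = 45188 / 38.00 = 1189.1579
CPM(Pax1 siRNA rep1) = 24326 / 10.07 = 2415.6902
CPM(Pax1 siRNA rep2) = 87505 / 31.23 = 2801.9533
mean CPM(scramble siRNA) = 1331.8632; mean CPM(Pax1 siRNA) = 2608.8217
Fold change = 2608.8217 / 1331.8632 = 1.95878
log2(1.95878) = 0.9700

0.970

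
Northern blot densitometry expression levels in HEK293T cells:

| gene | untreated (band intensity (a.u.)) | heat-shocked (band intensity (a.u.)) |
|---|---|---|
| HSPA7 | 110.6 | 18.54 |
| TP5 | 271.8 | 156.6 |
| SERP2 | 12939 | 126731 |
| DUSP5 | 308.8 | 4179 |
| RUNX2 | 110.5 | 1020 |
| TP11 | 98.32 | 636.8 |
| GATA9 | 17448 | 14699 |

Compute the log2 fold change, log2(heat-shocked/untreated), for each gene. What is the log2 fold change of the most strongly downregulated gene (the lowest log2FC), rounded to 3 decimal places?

-2.577

log2(18.54/110.6) = -2.577  (HSPA7)
log2(156.6/271.8) = -0.795  (TP5)
log2(126731/12939) = 3.292  (SERP2)
log2(4179/308.8) = 3.758  (DUSP5)
log2(1020/110.5) = 3.206  (RUNX2)
log2(636.8/98.32) = 2.695  (TP11)
log2(14699/17448) = -0.247  (GATA9)
HSPA7 is most strongly downregulated.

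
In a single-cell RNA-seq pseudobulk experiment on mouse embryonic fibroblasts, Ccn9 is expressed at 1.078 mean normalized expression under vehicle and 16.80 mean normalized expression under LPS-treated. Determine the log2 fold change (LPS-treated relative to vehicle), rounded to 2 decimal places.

3.96

Fold change = 16.80 / 1.078 = 15.5844
log2(15.5844) = 3.962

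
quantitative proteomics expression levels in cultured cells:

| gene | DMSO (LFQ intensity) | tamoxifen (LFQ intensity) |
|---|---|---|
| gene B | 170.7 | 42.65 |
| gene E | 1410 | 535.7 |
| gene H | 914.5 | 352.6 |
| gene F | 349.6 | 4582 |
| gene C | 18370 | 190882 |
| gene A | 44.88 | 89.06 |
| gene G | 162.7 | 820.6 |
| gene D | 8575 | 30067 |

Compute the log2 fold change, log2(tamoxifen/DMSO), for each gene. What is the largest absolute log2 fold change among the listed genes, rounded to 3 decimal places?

3.712

log2(42.65/170.7) = -2.001  (gene B)
log2(535.7/1410) = -1.396  (gene E)
log2(352.6/914.5) = -1.375  (gene H)
log2(4582/349.6) = 3.712  (gene F)
log2(190882/18370) = 3.377  (gene C)
log2(89.06/44.88) = 0.989  (gene A)
log2(820.6/162.7) = 2.334  (gene G)
log2(30067/8575) = 1.810  (gene D)
The largest magnitude belongs to gene F.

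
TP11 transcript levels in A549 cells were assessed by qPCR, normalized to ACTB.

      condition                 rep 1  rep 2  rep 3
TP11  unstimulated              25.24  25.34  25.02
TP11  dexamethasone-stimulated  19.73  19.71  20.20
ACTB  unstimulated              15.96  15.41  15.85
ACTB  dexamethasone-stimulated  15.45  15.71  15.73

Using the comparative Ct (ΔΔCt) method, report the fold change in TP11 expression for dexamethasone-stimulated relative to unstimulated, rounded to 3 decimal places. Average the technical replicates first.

37.014

Mean Ct: TP11 unstimulated 25.200; TP11 dexamethasone-stimulated 19.880; ACTB unstimulated 15.740; ACTB dexamethasone-stimulated 15.630
ΔCt(unstimulated) = 25.200 − 15.740 = 9.460
ΔCt(dexamethasone-stimulated) = 19.880 − 15.630 = 4.250
ΔΔCt = 4.250 − 9.460 = -5.210
Fold change = 2^(−(-5.210)) = 2^5.210 = 37.0140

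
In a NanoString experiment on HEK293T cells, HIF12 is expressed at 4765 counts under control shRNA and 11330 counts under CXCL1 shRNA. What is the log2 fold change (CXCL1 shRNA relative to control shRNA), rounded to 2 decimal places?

Fold change = 11330 / 4765 = 2.3778
log2(2.3778) = 1.250

1.25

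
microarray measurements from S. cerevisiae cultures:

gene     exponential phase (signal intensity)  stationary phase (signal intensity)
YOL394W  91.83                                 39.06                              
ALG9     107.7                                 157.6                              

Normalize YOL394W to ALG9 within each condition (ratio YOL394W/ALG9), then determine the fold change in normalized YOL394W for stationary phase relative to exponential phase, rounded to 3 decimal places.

0.291

YOL394W/ALG9 (exponential phase) = 91.83 / 107.7 = 0.85265
YOL394W/ALG9 (stationary phase) = 39.06 / 157.6 = 0.24784
Fold change = 0.24784 / 0.85265 = 0.2907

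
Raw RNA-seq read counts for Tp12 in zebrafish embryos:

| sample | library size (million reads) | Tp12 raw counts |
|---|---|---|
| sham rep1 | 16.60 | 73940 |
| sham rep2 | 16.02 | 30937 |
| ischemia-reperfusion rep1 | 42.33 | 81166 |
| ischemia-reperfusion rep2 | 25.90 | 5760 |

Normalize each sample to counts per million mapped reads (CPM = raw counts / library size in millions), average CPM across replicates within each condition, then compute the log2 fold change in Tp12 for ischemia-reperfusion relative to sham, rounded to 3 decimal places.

CPM(sham rep1) = 73940 / 16.60 = 4454.2169
CPM(sham rep2) = 30937 / 16.02 = 1931.1486
CPM(ischemia-reperfusion rep1) = 81166 / 42.33 = 1917.4581
CPM(ischemia-reperfusion rep2) = 5760 / 25.90 = 222.3938
mean CPM(sham) = 3192.6827; mean CPM(ischemia-reperfusion) = 1069.9259
Fold change = 1069.9259 / 3192.6827 = 0.33512
log2(0.33512) = -1.5773

-1.577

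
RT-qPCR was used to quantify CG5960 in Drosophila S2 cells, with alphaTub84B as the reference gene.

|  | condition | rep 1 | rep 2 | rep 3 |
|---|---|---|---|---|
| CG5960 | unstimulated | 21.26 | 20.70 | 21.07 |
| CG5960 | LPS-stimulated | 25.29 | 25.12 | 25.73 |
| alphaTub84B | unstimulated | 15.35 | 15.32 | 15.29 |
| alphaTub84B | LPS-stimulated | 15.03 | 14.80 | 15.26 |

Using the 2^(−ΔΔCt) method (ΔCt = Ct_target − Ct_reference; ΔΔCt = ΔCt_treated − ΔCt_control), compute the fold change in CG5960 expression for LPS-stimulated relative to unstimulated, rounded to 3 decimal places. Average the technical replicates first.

Mean Ct: CG5960 unstimulated 21.010; CG5960 LPS-stimulated 25.380; alphaTub84B unstimulated 15.320; alphaTub84B LPS-stimulated 15.030
ΔCt(unstimulated) = 21.010 − 15.320 = 5.690
ΔCt(LPS-stimulated) = 25.380 − 15.030 = 10.350
ΔΔCt = 10.350 − 5.690 = 4.660
Fold change = 2^(−4.660) = 0.0396

0.040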